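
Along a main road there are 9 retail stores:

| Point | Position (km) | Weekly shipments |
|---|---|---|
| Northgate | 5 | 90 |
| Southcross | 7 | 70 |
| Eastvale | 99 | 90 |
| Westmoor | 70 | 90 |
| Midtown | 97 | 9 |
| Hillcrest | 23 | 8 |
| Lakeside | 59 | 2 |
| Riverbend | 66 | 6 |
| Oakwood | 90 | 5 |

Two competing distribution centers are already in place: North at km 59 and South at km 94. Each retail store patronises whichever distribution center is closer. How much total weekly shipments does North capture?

The indifferent point is the midpoint (59+94)/2 = 76.5; retail stores left of it (closer to North at 59) go to North, those right go to South.
  Northgate at 5 (w=90) → North
  Southcross at 7 (w=70) → North
  Hillcrest at 23 (w=8) → North
  Lakeside at 59 (w=2) → North
  Riverbend at 66 (w=6) → North
  Westmoor at 70 (w=90) → North
  Oakwood at 90 (w=5) → South
  Midtown at 97 (w=9) → South
  Eastvale at 99 (w=90) → South
North captures 266; South captures 104.

266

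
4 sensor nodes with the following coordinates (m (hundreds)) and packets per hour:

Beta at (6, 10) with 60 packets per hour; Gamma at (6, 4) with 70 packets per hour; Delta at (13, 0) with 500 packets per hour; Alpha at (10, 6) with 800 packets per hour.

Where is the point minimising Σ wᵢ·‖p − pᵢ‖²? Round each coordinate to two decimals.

(10.69, 3.97)

The minimiser of Σwᵢ‖p−pᵢ‖² is the weighted centroid p* = (Σwᵢpᵢ)/(Σwᵢ).
Σwᵢ = 1430.
Σwᵢxᵢ = 60·6 + 70·6 + 500·13 + 800·10 = 15280.
Σwᵢyᵢ = 60·10 + 70·4 + 500·0 + 800·6 = 5680.
x* = 15280/1430 = 10.69, y* = 5680/1430 = 3.97.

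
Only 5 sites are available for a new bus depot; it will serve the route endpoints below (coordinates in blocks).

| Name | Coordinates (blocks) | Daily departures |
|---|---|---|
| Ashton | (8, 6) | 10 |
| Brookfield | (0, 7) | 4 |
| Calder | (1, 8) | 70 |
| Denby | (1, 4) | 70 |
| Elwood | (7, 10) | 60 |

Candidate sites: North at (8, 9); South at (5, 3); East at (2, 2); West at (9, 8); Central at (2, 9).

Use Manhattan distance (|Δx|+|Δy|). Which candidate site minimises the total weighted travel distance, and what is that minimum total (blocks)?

Central, total 1026 blocks

Total weighted distance at each candidate:
  North (8, 9): total = 1590
  South (5, 3): total = 1616
  East (2, 2): total = 1608
  West (9, 8): total = 1710
  Central (2, 9): total = 1026
Minimum is at Central with total 1026 blocks.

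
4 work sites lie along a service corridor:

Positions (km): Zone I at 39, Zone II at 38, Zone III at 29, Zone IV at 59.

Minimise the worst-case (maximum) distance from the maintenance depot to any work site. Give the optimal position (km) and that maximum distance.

The 1-center on a line is the midpoint of the two extreme points: leftmost at 29, rightmost at 59.
Optimal location = (29 + 59)/2 = 44; maximum distance = (59 − 29)/2 = 15.

location 44, max distance 15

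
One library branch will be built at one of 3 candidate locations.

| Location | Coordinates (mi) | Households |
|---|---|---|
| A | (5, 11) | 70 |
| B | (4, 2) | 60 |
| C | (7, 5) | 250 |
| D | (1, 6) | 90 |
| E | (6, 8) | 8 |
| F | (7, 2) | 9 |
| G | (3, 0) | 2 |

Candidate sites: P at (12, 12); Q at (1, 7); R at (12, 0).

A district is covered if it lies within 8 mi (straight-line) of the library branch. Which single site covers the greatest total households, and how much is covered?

Coverage radius r = 8 mi; a point is covered iff (Δx)²+(Δy)² ≤ 8² = 64.
  P (12, 12): covers {A, E} → 78
  Q (1, 7): covers {A, B, C, D, E, F, G} → 489
  R (12, 0): covers {C, F} → 259
Maximum coverage at Q: 489 households.

Q, covering 489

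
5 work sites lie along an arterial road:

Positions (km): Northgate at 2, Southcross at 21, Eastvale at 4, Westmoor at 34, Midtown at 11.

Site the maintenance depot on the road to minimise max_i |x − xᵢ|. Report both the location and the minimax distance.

The 1-center on a line is the midpoint of the two extreme points: leftmost at 2, rightmost at 34.
Optimal location = (2 + 34)/2 = 18; maximum distance = (34 − 2)/2 = 16.

location 18, max distance 16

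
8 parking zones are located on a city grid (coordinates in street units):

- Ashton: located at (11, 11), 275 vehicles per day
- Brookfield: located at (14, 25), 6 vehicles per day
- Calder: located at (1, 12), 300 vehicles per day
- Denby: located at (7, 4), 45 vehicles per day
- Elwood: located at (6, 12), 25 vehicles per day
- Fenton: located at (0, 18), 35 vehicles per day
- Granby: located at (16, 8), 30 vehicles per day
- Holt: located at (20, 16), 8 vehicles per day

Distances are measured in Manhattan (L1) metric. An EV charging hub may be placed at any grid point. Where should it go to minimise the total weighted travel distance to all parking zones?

(7, 12)

Manhattan distance separates: Σwᵢ(|x−xᵢ|+|y−yᵢ|) = Σwᵢ|x−xᵢ| + Σwᵢ|y−yᵢ|, so x and y are optimised independently as 1-D weighted medians.
Total weight W = 724; half = 362.
x-coordinate, sorted with cumulative weight:
  x=0 (Fenton, w=35) cum 35
  x=1 (Calder, w=300) cum 335
  x=6 (Elwood, w=25) cum 360
  x=7 (Denby, w=45) cum 405  ← median
  x=11 (Ashton, w=275) cum 680
  x=14 (Brookfield, w=6) cum 686
  x=16 (Granby, w=30) cum 716
  x=20 (Holt, w=8) cum 724
⇒ x* = 7
y-coordinate, sorted with cumulative weight:
  y=4 (Denby, w=45) cum 45
  y=8 (Granby, w=30) cum 75
  y=11 (Ashton, w=275) cum 350
  y=12 (Calder, w=300) cum 650  ← median
  y=12 (Elwood, w=25) cum 675
  y=16 (Holt, w=8) cum 683
  y=18 (Fenton, w=35) cum 718
  y=25 (Brookfield, w=6) cum 724
⇒ y* = 12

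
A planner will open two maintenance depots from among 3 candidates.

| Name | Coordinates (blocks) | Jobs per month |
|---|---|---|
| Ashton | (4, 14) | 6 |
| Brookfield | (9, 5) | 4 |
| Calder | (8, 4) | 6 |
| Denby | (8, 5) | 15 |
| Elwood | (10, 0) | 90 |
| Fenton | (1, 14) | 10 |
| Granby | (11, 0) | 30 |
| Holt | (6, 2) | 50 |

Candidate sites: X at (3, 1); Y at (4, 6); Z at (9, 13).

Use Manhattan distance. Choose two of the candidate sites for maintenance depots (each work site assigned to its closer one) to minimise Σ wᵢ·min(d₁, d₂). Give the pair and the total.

{X, Y}, total 1483

Evaluate every pair (each demand assigned to the nearer of the two):
  {X, Y}: total = 1483
  {X, Z}: total = 1531
  {Y, Z}: total = 2031
Best pair: {X, Y} with total 1483.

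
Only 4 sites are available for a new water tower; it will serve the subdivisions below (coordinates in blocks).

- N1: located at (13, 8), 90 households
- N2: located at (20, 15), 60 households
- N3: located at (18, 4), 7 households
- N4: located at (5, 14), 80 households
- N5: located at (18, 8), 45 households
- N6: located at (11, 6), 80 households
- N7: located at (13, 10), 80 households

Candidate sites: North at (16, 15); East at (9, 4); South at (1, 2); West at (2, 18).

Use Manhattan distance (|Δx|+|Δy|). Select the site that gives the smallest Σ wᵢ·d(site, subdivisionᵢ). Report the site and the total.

North, total 4356 blocks

Total weighted distance at each candidate:
  North (16, 15): total = 4356
  East (9, 4): total = 4928
  South (1, 2): total = 8708
  West (2, 18): total = 8290
Minimum is at North with total 4356 blocks.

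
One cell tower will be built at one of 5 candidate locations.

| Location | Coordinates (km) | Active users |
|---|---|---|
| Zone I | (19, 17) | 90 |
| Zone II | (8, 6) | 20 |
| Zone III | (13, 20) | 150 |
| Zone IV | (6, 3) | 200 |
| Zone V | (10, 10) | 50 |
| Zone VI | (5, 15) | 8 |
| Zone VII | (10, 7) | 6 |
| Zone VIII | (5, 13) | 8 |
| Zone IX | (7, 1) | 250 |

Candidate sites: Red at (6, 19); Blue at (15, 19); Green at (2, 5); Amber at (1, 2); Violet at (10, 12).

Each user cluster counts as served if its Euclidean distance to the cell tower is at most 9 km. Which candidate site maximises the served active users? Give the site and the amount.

Coverage radius r = 9 km; a point is covered iff (Δx)²+(Δy)² ≤ 9² = 81.
  Red (6, 19): covers {Zone III, Zone VI, Zone VIII} → 166
  Blue (15, 19): covers {Zone I, Zone III} → 240
  Green (2, 5): covers {Zone II, Zone IV, Zone VII, Zone VIII, Zone IX} → 484
  Amber (1, 2): covers {Zone II, Zone IV, Zone IX} → 470
  Violet (10, 12): covers {Zone II, Zone III, Zone V, Zone VI, Zone VII, Zone VIII} → 242
Maximum coverage at Green: 484 active users.

Green, covering 484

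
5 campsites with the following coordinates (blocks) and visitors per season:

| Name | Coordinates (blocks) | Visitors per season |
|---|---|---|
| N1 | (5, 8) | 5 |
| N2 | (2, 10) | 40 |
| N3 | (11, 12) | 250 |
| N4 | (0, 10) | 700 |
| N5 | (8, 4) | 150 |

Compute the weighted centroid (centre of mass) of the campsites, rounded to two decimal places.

The minimiser of Σwᵢ‖p−pᵢ‖² is the weighted centroid p* = (Σwᵢpᵢ)/(Σwᵢ).
Σwᵢ = 1145.
Σwᵢxᵢ = 5·5 + 40·2 + 250·11 + 700·0 + 150·8 = 4055.
Σwᵢyᵢ = 5·8 + 40·10 + 250·12 + 700·10 + 150·4 = 11040.
x* = 4055/1145 = 3.54, y* = 11040/1145 = 9.64.

(3.54, 9.64)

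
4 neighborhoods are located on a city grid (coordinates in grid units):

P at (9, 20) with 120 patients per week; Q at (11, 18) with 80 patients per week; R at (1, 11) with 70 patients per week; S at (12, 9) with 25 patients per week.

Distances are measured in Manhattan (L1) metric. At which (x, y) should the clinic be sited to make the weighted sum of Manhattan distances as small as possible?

Manhattan distance separates: Σwᵢ(|x−xᵢ|+|y−yᵢ|) = Σwᵢ|x−xᵢ| + Σwᵢ|y−yᵢ|, so x and y are optimised independently as 1-D weighted medians.
Total weight W = 295; half = 147.5.
x-coordinate, sorted with cumulative weight:
  x=1 (R, w=70) cum 70
  x=9 (P, w=120) cum 190  ← median
  x=11 (Q, w=80) cum 270
  x=12 (S, w=25) cum 295
⇒ x* = 9
y-coordinate, sorted with cumulative weight:
  y=9 (S, w=25) cum 25
  y=11 (R, w=70) cum 95
  y=18 (Q, w=80) cum 175  ← median
  y=20 (P, w=120) cum 295
⇒ y* = 18

(9, 18)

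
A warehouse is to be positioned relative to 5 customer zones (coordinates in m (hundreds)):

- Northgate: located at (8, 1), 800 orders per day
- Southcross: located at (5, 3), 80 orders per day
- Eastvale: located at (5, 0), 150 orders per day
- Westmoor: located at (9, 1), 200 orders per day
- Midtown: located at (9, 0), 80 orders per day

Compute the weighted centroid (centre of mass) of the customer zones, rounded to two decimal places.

The minimiser of Σwᵢ‖p−pᵢ‖² is the weighted centroid p* = (Σwᵢpᵢ)/(Σwᵢ).
Σwᵢ = 1310.
Σwᵢxᵢ = 800·8 + 80·5 + 150·5 + 200·9 + 80·9 = 10070.
Σwᵢyᵢ = 800·1 + 80·3 + 150·0 + 200·1 + 80·0 = 1240.
x* = 10070/1310 = 7.69, y* = 1240/1310 = 0.95.

(7.69, 0.95)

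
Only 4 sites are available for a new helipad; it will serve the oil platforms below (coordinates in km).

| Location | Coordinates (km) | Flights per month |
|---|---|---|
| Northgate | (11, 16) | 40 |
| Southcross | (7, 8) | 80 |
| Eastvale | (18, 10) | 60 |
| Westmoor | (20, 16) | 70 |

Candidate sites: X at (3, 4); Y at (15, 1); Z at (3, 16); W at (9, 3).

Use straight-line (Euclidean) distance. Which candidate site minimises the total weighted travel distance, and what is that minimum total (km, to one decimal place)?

Total weighted distance at each candidate:
  X (3, 4): total = 3455.4
  Y (15, 1): total = 3147.4
  Z (3, 16): total = 3194.9
  W (9, 3): total = 2833.1
Minimum is at W with total 2833.1 km.

W, total 2833.1 km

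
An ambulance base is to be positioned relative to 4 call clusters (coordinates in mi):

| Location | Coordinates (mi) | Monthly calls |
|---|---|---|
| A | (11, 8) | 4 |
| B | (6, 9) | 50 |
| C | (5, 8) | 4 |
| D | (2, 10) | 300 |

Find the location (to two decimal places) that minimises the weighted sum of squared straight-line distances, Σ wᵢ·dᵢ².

(2.69, 9.82)

The minimiser of Σwᵢ‖p−pᵢ‖² is the weighted centroid p* = (Σwᵢpᵢ)/(Σwᵢ).
Σwᵢ = 358.
Σwᵢxᵢ = 4·11 + 50·6 + 4·5 + 300·2 = 964.
Σwᵢyᵢ = 4·8 + 50·9 + 4·8 + 300·10 = 3514.
x* = 964/358 = 2.69, y* = 3514/358 = 9.82.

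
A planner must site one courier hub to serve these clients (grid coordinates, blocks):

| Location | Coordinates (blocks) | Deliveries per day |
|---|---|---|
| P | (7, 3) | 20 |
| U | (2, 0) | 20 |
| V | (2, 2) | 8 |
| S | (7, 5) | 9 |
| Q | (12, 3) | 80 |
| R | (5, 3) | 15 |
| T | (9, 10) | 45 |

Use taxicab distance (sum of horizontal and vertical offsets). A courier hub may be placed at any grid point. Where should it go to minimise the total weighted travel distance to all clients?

Manhattan distance separates: Σwᵢ(|x−xᵢ|+|y−yᵢ|) = Σwᵢ|x−xᵢ| + Σwᵢ|y−yᵢ|, so x and y are optimised independently as 1-D weighted medians.
Total weight W = 197; half = 98.5.
x-coordinate, sorted with cumulative weight:
  x=2 (U, w=20) cum 20
  x=2 (V, w=8) cum 28
  x=5 (R, w=15) cum 43
  x=7 (P, w=20) cum 63
  x=7 (S, w=9) cum 72
  x=9 (T, w=45) cum 117  ← median
  x=12 (Q, w=80) cum 197
⇒ x* = 9
y-coordinate, sorted with cumulative weight:
  y=0 (U, w=20) cum 20
  y=2 (V, w=8) cum 28
  y=3 (P, w=20) cum 48
  y=3 (Q, w=80) cum 128  ← median
  y=3 (R, w=15) cum 143
  y=5 (S, w=9) cum 152
  y=10 (T, w=45) cum 197
⇒ y* = 3

(9, 3)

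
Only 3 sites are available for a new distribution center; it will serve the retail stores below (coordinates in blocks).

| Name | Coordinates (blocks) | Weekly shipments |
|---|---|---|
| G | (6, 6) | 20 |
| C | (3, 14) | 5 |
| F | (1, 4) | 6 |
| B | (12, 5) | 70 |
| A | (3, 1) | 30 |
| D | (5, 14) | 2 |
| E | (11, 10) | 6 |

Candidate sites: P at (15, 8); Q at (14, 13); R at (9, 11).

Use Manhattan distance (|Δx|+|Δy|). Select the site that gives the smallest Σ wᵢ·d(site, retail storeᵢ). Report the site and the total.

R, total 1437 blocks

Total weighted distance at each candidate:
  P (15, 8): total = 1476
  Q (14, 13): total = 1938
  R (9, 11): total = 1437
Minimum is at R with total 1437 blocks.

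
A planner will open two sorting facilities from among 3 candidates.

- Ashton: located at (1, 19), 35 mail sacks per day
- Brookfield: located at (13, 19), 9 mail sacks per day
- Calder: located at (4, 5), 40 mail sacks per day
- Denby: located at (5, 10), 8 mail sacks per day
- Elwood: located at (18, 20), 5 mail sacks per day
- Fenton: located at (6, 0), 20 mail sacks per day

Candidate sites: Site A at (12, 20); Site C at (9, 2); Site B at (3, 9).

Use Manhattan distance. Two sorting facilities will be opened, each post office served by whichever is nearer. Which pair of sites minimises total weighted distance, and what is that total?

Evaluate every pair (each demand assigned to the nearer of the two):
  {Site A, Site B}: total = 932
  {Site A, Site C}: total = 984
  {Site C, Site B}: total = 1054
Best pair: {Site A, Site B} with total 932.

{Site A, Site B}, total 932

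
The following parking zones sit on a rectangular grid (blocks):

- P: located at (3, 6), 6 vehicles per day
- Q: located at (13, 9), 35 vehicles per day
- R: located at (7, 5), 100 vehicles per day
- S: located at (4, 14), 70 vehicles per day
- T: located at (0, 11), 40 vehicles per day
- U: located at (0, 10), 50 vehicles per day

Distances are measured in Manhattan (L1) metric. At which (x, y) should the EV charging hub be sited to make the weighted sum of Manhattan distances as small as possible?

Manhattan distance separates: Σwᵢ(|x−xᵢ|+|y−yᵢ|) = Σwᵢ|x−xᵢ| + Σwᵢ|y−yᵢ|, so x and y are optimised independently as 1-D weighted medians.
Total weight W = 301; half = 150.5.
x-coordinate, sorted with cumulative weight:
  x=0 (T, w=40) cum 40
  x=0 (U, w=50) cum 90
  x=3 (P, w=6) cum 96
  x=4 (S, w=70) cum 166  ← median
  x=7 (R, w=100) cum 266
  x=13 (Q, w=35) cum 301
⇒ x* = 4
y-coordinate, sorted with cumulative weight:
  y=5 (R, w=100) cum 100
  y=6 (P, w=6) cum 106
  y=9 (Q, w=35) cum 141
  y=10 (U, w=50) cum 191  ← median
  y=11 (T, w=40) cum 231
  y=14 (S, w=70) cum 301
⇒ y* = 10

(4, 10)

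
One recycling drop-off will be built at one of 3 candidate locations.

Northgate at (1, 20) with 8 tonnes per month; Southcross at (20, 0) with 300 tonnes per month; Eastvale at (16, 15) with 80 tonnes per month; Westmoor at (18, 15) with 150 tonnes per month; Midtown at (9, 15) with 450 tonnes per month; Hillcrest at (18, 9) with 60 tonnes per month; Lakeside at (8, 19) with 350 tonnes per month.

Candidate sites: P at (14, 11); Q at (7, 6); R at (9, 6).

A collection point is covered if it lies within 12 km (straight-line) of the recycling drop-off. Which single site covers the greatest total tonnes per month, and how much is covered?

Coverage radius r = 12 km; a point is covered iff (Δx)²+(Δy)² ≤ 12² = 144.
  P (14, 11): covers {Eastvale, Westmoor, Midtown, Hillcrest, Lakeside} → 1090
  Q (7, 6): covers {Midtown, Hillcrest} → 510
  R (9, 6): covers {Eastvale, Midtown, Hillcrest} → 590
Maximum coverage at P: 1090 tonnes per month.

P, covering 1090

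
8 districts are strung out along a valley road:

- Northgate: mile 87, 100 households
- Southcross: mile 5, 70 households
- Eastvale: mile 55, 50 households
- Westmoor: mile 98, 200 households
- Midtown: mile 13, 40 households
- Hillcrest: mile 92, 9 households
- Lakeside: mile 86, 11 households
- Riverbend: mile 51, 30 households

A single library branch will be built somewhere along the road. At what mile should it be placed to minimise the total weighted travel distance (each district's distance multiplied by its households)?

For a sum of weighted absolute distances on a line, the optimum is the weighted median (not the mean). Total weight W = 510; half-weight = 255.
Sort by position and accumulate weight:
  mile 5 (Southcross, w=70) → cum 70
  mile 13 (Midtown, w=40) → cum 110
  mile 51 (Riverbend, w=30) → cum 140
  mile 55 (Eastvale, w=50) → cum 190
  mile 86 (Lakeside, w=11) → cum 201
  mile 87 (Northgate, w=100) → cum 301  ≥ 255 → median here
  mile 92 (Hillcrest, w=9) → cum 310
  mile 98 (Westmoor, w=200) → cum 510
Optimal location: mile 87.

x = 87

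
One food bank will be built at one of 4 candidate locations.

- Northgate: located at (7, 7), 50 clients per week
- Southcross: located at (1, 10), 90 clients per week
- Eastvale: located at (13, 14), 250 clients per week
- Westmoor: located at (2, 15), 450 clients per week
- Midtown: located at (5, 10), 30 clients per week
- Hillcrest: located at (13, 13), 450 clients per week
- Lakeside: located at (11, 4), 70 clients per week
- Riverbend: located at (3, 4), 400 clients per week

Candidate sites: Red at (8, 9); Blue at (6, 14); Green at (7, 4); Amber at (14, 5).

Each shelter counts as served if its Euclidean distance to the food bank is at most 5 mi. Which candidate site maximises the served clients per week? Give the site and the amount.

Coverage radius r = 5 mi; a point is covered iff (Δx)²+(Δy)² ≤ 5² = 25.
  Red (8, 9): covers {Northgate, Midtown} → 80
  Blue (6, 14): covers {Westmoor, Midtown} → 480
  Green (7, 4): covers {Northgate, Lakeside, Riverbend} → 520
  Amber (14, 5): covers {Lakeside} → 70
Maximum coverage at Green: 520 clients per week.

Green, covering 520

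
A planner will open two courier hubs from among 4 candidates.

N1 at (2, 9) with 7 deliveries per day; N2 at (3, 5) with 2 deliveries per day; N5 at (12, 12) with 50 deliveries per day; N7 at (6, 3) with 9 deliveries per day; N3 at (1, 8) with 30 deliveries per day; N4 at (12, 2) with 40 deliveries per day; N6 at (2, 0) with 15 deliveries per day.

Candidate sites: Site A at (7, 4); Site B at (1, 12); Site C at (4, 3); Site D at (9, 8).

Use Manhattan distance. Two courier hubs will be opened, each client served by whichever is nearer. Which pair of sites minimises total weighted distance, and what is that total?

Evaluate every pair (each demand assigned to the nearer of the two):
  {Site A, Site D}: total = 1089
  {Site C, Site D}: total = 1105
  {Site A, Site B}: total = 1141
  {Site B, Site D}: total = 1143
  {Site B, Site C}: total = 1157
  {Site A, Site C}: total = 1325
Best pair: {Site A, Site D} with total 1089.

{Site A, Site D}, total 1089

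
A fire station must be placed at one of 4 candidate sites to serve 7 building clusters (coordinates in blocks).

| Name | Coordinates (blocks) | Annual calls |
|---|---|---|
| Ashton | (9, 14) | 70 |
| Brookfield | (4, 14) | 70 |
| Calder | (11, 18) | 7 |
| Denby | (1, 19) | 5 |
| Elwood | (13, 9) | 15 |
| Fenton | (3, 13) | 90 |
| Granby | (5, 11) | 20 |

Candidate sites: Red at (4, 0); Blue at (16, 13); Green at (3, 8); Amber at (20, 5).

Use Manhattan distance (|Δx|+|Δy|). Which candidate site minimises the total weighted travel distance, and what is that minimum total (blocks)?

Green, total 2236 blocks

Total weighted distance at each candidate:
  Red (4, 0): total = 4365
  Blue (16, 13): total = 3180
  Green (3, 8): total = 2236
  Amber (20, 5): total = 6304
Minimum is at Green with total 2236 blocks.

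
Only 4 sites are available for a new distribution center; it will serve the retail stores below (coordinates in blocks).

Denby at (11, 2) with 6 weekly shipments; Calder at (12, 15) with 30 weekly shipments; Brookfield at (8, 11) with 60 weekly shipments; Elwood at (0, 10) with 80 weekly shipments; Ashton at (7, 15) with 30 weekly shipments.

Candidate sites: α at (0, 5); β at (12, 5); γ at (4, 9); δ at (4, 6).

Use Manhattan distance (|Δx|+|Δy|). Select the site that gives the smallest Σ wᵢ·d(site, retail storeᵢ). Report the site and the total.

γ, total 1534 blocks

Total weighted distance at each candidate:
  α (0, 5): total = 2494
  β (12, 5): total = 2734
  γ (4, 9): total = 1534
  δ (4, 6): total = 2116
Minimum is at γ with total 1534 blocks.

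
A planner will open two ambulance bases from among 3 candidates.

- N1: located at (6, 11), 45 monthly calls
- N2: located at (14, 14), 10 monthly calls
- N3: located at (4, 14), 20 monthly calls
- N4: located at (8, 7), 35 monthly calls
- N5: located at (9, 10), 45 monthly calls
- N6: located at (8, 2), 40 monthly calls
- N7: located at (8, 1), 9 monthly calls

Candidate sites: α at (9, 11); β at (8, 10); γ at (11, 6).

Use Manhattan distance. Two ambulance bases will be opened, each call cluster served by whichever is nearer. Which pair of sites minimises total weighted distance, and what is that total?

Evaluate every pair (each demand assigned to the nearer of the two):
  {β, γ}: total = 897
  {α, γ}: total = 912
  {α, β}: total = 926
Best pair: {β, γ} with total 897.

{β, γ}, total 897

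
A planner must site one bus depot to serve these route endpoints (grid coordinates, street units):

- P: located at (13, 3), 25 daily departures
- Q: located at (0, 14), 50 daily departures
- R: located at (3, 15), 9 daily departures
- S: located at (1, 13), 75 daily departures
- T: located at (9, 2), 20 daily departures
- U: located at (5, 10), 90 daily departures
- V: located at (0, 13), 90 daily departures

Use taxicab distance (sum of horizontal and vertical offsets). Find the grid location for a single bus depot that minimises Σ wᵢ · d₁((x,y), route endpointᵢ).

(1, 13)

Manhattan distance separates: Σwᵢ(|x−xᵢ|+|y−yᵢ|) = Σwᵢ|x−xᵢ| + Σwᵢ|y−yᵢ|, so x and y are optimised independently as 1-D weighted medians.
Total weight W = 359; half = 179.5.
x-coordinate, sorted with cumulative weight:
  x=0 (Q, w=50) cum 50
  x=0 (V, w=90) cum 140
  x=1 (S, w=75) cum 215  ← median
  x=3 (R, w=9) cum 224
  x=5 (U, w=90) cum 314
  x=9 (T, w=20) cum 334
  x=13 (P, w=25) cum 359
⇒ x* = 1
y-coordinate, sorted with cumulative weight:
  y=2 (T, w=20) cum 20
  y=3 (P, w=25) cum 45
  y=10 (U, w=90) cum 135
  y=13 (S, w=75) cum 210  ← median
  y=13 (V, w=90) cum 300
  y=14 (Q, w=50) cum 350
  y=15 (R, w=9) cum 359
⇒ y* = 13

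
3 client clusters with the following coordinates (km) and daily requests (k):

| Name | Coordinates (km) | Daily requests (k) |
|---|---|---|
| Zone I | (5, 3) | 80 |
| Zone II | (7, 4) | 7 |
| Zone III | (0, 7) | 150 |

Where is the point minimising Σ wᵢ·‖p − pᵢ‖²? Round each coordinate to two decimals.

(1.89, 5.56)

The minimiser of Σwᵢ‖p−pᵢ‖² is the weighted centroid p* = (Σwᵢpᵢ)/(Σwᵢ).
Σwᵢ = 237.
Σwᵢxᵢ = 80·5 + 7·7 + 150·0 = 449.
Σwᵢyᵢ = 80·3 + 7·4 + 150·7 = 1318.
x* = 449/237 = 1.89, y* = 1318/237 = 5.56.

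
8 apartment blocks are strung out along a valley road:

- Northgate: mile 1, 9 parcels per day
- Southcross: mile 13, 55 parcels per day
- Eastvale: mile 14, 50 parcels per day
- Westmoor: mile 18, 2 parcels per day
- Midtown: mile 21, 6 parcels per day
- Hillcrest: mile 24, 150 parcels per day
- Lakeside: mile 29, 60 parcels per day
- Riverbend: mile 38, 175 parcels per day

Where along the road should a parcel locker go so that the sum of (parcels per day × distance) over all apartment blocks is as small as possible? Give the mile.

For a sum of weighted absolute distances on a line, the optimum is the weighted median (not the mean). Total weight W = 507; half-weight = 253.5.
Sort by position and accumulate weight:
  mile 1 (Northgate, w=9) → cum 9
  mile 13 (Southcross, w=55) → cum 64
  mile 14 (Eastvale, w=50) → cum 114
  mile 18 (Westmoor, w=2) → cum 116
  mile 21 (Midtown, w=6) → cum 122
  mile 24 (Hillcrest, w=150) → cum 272  ≥ 253.5 → median here
  mile 29 (Lakeside, w=60) → cum 332
  mile 38 (Riverbend, w=175) → cum 507
Optimal location: mile 24.

x = 24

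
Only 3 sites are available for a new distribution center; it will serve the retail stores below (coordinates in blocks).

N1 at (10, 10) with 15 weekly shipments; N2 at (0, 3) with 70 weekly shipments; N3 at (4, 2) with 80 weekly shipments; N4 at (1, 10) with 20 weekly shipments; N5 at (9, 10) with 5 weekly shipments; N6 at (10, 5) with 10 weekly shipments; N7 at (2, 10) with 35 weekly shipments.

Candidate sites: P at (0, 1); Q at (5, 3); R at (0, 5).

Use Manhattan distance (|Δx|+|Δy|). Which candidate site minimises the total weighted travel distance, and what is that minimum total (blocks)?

Total weighted distance at each candidate:
  P (0, 1): total = 1640
  Q (5, 3): total = 1385
  R (0, 5): total = 1460
Minimum is at Q with total 1385 blocks.

Q, total 1385 blocks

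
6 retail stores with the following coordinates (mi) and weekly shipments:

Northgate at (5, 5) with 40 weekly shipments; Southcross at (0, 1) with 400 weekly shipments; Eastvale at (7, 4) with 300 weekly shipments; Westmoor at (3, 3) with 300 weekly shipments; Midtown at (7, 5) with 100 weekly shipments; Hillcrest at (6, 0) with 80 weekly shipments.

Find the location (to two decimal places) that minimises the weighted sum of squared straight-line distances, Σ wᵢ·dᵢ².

The minimiser of Σwᵢ‖p−pᵢ‖² is the weighted centroid p* = (Σwᵢpᵢ)/(Σwᵢ).
Σwᵢ = 1220.
Σwᵢxᵢ = 40·5 + 400·0 + 300·7 + 300·3 + 100·7 + 80·6 = 4380.
Σwᵢyᵢ = 40·5 + 400·1 + 300·4 + 300·3 + 100·5 + 80·0 = 3200.
x* = 4380/1220 = 3.59, y* = 3200/1220 = 2.62.

(3.59, 2.62)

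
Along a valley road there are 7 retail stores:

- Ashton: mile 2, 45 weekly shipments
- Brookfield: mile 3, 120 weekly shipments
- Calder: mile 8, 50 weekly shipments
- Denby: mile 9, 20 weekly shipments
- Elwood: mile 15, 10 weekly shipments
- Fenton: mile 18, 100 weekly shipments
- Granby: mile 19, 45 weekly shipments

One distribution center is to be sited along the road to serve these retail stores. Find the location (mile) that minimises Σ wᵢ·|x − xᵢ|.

x = 8

For a sum of weighted absolute distances on a line, the optimum is the weighted median (not the mean). Total weight W = 390; half-weight = 195.
Sort by position and accumulate weight:
  mile 2 (Ashton, w=45) → cum 45
  mile 3 (Brookfield, w=120) → cum 165
  mile 8 (Calder, w=50) → cum 215  ≥ 195 → median here
  mile 9 (Denby, w=20) → cum 235
  mile 15 (Elwood, w=10) → cum 245
  mile 18 (Fenton, w=100) → cum 345
  mile 19 (Granby, w=45) → cum 390
Optimal location: mile 8.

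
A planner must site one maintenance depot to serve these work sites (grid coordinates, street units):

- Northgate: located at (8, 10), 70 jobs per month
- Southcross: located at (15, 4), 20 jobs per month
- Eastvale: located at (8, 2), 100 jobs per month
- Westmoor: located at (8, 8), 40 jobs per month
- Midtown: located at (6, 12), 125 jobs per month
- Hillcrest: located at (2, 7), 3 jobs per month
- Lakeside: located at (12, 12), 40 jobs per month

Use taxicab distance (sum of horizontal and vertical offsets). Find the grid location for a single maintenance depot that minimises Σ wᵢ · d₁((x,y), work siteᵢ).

(8, 10)

Manhattan distance separates: Σwᵢ(|x−xᵢ|+|y−yᵢ|) = Σwᵢ|x−xᵢ| + Σwᵢ|y−yᵢ|, so x and y are optimised independently as 1-D weighted medians.
Total weight W = 398; half = 199.
x-coordinate, sorted with cumulative weight:
  x=2 (Hillcrest, w=3) cum 3
  x=6 (Midtown, w=125) cum 128
  x=8 (Northgate, w=70) cum 198
  x=8 (Eastvale, w=100) cum 298  ← median
  x=8 (Westmoor, w=40) cum 338
  x=12 (Lakeside, w=40) cum 378
  x=15 (Southcross, w=20) cum 398
⇒ x* = 8
y-coordinate, sorted with cumulative weight:
  y=2 (Eastvale, w=100) cum 100
  y=4 (Southcross, w=20) cum 120
  y=7 (Hillcrest, w=3) cum 123
  y=8 (Westmoor, w=40) cum 163
  y=10 (Northgate, w=70) cum 233  ← median
  y=12 (Midtown, w=125) cum 358
  y=12 (Lakeside, w=40) cum 398
⇒ y* = 10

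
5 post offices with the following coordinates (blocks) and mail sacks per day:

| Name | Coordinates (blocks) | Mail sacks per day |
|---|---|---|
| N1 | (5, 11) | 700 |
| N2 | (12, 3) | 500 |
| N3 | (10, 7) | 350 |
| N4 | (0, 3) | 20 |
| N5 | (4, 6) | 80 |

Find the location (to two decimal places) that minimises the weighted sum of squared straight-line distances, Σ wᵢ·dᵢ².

The minimiser of Σwᵢ‖p−pᵢ‖² is the weighted centroid p* = (Σwᵢpᵢ)/(Σwᵢ).
Σwᵢ = 1650.
Σwᵢxᵢ = 700·5 + 500·12 + 350·10 + 20·0 + 80·4 = 13320.
Σwᵢyᵢ = 700·11 + 500·3 + 350·7 + 20·3 + 80·6 = 12190.
x* = 13320/1650 = 8.07, y* = 12190/1650 = 7.39.

(8.07, 7.39)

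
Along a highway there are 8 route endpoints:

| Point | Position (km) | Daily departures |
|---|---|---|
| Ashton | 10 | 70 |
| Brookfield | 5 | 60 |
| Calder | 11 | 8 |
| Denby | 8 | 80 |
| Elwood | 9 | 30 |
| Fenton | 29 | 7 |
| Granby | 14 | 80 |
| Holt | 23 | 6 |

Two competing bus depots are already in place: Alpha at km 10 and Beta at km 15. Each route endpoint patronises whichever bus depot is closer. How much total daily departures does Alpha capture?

248

The indifferent point is the midpoint (10+15)/2 = 12.5; route endpoints left of it (closer to Alpha at 10) go to Alpha, those right go to Beta.
  Brookfield at 5 (w=60) → Alpha
  Denby at 8 (w=80) → Alpha
  Elwood at 9 (w=30) → Alpha
  Ashton at 10 (w=70) → Alpha
  Calder at 11 (w=8) → Alpha
  Granby at 14 (w=80) → Beta
  Holt at 23 (w=6) → Beta
  Fenton at 29 (w=7) → Beta
Alpha captures 248; Beta captures 93.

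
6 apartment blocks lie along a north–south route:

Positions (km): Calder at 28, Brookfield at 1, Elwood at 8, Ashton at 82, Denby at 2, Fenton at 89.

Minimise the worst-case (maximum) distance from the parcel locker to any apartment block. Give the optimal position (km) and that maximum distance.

The 1-center on a line is the midpoint of the two extreme points: leftmost at 1, rightmost at 89.
Optimal location = (1 + 89)/2 = 45; maximum distance = (89 − 1)/2 = 44.

location 45, max distance 44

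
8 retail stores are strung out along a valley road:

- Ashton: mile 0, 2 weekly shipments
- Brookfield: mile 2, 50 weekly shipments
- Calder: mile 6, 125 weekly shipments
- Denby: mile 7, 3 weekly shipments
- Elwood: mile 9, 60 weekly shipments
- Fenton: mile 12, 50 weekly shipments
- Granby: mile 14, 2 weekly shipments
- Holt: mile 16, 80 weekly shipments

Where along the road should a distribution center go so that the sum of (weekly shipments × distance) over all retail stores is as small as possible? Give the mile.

For a sum of weighted absolute distances on a line, the optimum is the weighted median (not the mean). Total weight W = 372; half-weight = 186.
Sort by position and accumulate weight:
  mile 0 (Ashton, w=2) → cum 2
  mile 2 (Brookfield, w=50) → cum 52
  mile 6 (Calder, w=125) → cum 177
  mile 7 (Denby, w=3) → cum 180
  mile 9 (Elwood, w=60) → cum 240  ≥ 186 → median here
  mile 12 (Fenton, w=50) → cum 290
  mile 14 (Granby, w=2) → cum 292
  mile 16 (Holt, w=80) → cum 372
Optimal location: mile 9.

x = 9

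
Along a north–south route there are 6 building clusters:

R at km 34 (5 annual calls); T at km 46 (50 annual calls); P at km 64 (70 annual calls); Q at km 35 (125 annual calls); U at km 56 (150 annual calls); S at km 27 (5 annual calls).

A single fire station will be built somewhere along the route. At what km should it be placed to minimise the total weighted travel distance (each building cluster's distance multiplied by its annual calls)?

For a sum of weighted absolute distances on a line, the optimum is the weighted median (not the mean). Total weight W = 405; half-weight = 202.5.
Sort by position and accumulate weight:
  km 27 (S, w=5) → cum 5
  km 34 (R, w=5) → cum 10
  km 35 (Q, w=125) → cum 135
  km 46 (T, w=50) → cum 185
  km 56 (U, w=150) → cum 335  ≥ 202.5 → median here
  km 64 (P, w=70) → cum 405
Optimal location: km 56.

x = 56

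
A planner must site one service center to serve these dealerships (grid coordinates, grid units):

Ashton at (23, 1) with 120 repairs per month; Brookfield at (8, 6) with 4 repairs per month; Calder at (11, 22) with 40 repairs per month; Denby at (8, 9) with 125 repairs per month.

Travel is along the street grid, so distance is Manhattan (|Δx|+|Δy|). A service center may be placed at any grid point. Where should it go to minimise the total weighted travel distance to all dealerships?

(11, 9)

Manhattan distance separates: Σwᵢ(|x−xᵢ|+|y−yᵢ|) = Σwᵢ|x−xᵢ| + Σwᵢ|y−yᵢ|, so x and y are optimised independently as 1-D weighted medians.
Total weight W = 289; half = 144.5.
x-coordinate, sorted with cumulative weight:
  x=8 (Brookfield, w=4) cum 4
  x=8 (Denby, w=125) cum 129
  x=11 (Calder, w=40) cum 169  ← median
  x=23 (Ashton, w=120) cum 289
⇒ x* = 11
y-coordinate, sorted with cumulative weight:
  y=1 (Ashton, w=120) cum 120
  y=6 (Brookfield, w=4) cum 124
  y=9 (Denby, w=125) cum 249  ← median
  y=22 (Calder, w=40) cum 289
⇒ y* = 9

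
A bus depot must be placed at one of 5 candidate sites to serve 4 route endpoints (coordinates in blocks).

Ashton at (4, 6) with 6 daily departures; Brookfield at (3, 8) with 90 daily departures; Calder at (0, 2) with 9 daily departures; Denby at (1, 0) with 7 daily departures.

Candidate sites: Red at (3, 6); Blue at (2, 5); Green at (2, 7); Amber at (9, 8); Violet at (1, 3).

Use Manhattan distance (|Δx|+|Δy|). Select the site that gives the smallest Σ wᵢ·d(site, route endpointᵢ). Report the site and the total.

Red, total 305 blocks

Total weighted distance at each candidate:
  Red (3, 6): total = 305
  Blue (2, 5): total = 465
  Green (2, 7): total = 317
  Amber (9, 8): total = 829
  Violet (1, 3): total = 705
Minimum is at Red with total 305 blocks.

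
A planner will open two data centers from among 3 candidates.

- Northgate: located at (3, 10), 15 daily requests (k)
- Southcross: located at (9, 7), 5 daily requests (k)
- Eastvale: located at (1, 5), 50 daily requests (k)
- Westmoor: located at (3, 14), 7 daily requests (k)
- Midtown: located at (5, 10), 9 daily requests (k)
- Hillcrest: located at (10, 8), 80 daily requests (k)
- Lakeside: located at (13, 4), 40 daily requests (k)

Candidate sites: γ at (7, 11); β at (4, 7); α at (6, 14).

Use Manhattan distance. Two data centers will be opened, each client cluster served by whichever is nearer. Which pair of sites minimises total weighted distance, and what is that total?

Evaluate every pair (each demand assigned to the nearer of the two):
  {γ, β}: total = 1371
  {β, α}: total = 1432
  {γ, α}: total = 1753
Best pair: {γ, β} with total 1371.

{γ, β}, total 1371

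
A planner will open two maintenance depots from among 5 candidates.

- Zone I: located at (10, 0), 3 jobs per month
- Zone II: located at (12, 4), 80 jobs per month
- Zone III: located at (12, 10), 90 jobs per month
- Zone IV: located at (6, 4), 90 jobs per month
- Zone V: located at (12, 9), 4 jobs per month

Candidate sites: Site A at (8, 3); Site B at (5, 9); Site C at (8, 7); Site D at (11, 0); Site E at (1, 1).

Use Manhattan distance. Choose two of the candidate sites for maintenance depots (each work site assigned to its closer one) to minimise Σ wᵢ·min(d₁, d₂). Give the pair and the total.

Evaluate every pair (each demand assigned to the nearer of the two):
  {Site A, Site C}: total = 1339
  {Site A, Site B}: total = 1433
  {Site C, Site D}: total = 1507
  {Site B, Site C}: total = 1691
  {Site B, Site D}: total = 1691
  {Site C, Site E}: total = 1691
  {Site A, Site D}: total = 1703
  {Site A, Site E}: total = 1715
  {Site D, Site E}: total = 2153
  {Site B, Site E}: total = 2278
Best pair: {Site A, Site C} with total 1339.

{Site A, Site C}, total 1339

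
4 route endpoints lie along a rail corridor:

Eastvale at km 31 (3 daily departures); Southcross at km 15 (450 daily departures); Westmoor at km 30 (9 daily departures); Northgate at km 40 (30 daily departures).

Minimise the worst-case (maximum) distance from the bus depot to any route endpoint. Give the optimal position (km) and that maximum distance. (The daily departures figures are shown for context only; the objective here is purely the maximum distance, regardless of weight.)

The 1-center on a line is the midpoint of the two extreme points: leftmost at 15, rightmost at 40.
Optimal location = (15 + 40)/2 = 27.5; maximum distance = (40 − 15)/2 = 12.5.

location 27.5, max distance 12.5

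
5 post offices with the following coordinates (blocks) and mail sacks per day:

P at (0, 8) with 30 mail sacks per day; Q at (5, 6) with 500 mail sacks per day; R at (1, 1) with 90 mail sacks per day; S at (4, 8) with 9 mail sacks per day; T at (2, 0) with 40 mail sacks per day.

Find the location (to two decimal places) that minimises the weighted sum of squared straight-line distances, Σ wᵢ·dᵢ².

The minimiser of Σwᵢ‖p−pᵢ‖² is the weighted centroid p* = (Σwᵢpᵢ)/(Σwᵢ).
Σwᵢ = 669.
Σwᵢxᵢ = 30·0 + 500·5 + 90·1 + 9·4 + 40·2 = 2706.
Σwᵢyᵢ = 30·8 + 500·6 + 90·1 + 9·8 + 40·0 = 3402.
x* = 2706/669 = 4.04, y* = 3402/669 = 5.09.

(4.04, 5.09)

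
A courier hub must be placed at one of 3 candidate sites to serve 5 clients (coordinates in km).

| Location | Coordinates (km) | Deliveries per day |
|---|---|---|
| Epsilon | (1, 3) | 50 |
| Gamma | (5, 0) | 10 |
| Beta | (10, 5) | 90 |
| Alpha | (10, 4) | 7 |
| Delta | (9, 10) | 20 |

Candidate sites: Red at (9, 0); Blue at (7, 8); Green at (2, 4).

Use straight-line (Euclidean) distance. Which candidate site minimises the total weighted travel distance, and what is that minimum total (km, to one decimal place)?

Blue, total 946.4 km

Total weighted distance at each candidate:
  Red (9, 0): total = 1155.0
  Blue (7, 8): total = 946.4
  Green (2, 4): total = 1086.7
Minimum is at Blue with total 946.4 km.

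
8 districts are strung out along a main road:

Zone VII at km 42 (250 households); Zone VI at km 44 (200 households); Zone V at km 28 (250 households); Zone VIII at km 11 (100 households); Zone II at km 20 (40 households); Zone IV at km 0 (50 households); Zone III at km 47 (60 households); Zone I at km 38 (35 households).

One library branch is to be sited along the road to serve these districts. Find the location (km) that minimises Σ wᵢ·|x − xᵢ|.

For a sum of weighted absolute distances on a line, the optimum is the weighted median (not the mean). Total weight W = 985; half-weight = 492.5.
Sort by position and accumulate weight:
  km 0 (Zone IV, w=50) → cum 50
  km 11 (Zone VIII, w=100) → cum 150
  km 20 (Zone II, w=40) → cum 190
  km 28 (Zone V, w=250) → cum 440
  km 38 (Zone I, w=35) → cum 475
  km 42 (Zone VII, w=250) → cum 725  ≥ 492.5 → median here
  km 44 (Zone VI, w=200) → cum 925
  km 47 (Zone III, w=60) → cum 985
Optimal location: km 42.

x = 42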